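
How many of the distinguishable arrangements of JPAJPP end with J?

With the last slot taken by J, it remains to arrange the other 5 letters (PAJPP).
Those 5 letters have P appearing 3 times, giving (5)!/(3!) = 20.

20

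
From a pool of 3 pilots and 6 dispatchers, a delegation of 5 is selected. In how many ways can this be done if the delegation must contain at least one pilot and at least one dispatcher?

Unrestricted: C(9,5) = 126 ways to pick any 5 of the 9.
Selections missing a whole group: no pilots → C(6,5) = 6; no dispatchers → C(3,5) = 0.
Both groups omitted at once is impossible, so 126 − 6 = 120.

120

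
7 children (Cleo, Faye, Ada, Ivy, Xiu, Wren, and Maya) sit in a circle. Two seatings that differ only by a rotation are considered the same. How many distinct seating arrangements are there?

Around a circle, 7 distinct people have 7!/7 = (6)! = 720 rotationally distinct seatings.

720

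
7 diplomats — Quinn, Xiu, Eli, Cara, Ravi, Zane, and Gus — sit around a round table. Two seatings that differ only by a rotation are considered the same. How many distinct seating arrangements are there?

720

Seat Quinn anywhere (absorbing the rotational symmetry), then permute the other 6: (6)! = 720.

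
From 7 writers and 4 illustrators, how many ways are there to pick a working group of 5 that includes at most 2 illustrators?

371

Split by how many illustrators are chosen (0 through 2).
Sum: C(4,0)·C(7,5) + C(4,1)·C(7,4) + C(4,2)·C(7,3) = 21 + 140 + 210 = 371.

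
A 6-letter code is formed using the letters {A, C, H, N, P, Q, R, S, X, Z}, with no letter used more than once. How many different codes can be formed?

151200

Choose and order 6 of the 10 symbols: the first letter has 10 options, the next 9, and so on down to 5.
10 × 9 × 8 × 7 × 6 × 5 = 151200.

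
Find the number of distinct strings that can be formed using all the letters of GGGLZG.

30

GGGLZG has 6 letters with G appearing 4 times.
Dividing 6! = 720 by 4! = 24 for the repeated letters gives 30.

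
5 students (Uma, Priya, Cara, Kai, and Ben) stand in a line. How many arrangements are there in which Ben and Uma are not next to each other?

72

There are 5! = 120 arrangements in all. If Ben and Uma are adjacent, merging them into one block gives 2·(4)! = 48 arrangements.
Complementary counting: 120 − 48 = 72.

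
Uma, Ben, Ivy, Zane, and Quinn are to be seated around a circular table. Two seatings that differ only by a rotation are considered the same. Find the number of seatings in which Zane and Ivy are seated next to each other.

12

Treat {Zane, Ivy} as one unit (2 internal orders) and seat the resulting 4 units around the table: (3)! circular arrangements.
So 2 × (3)! = 2 × 6 = 12.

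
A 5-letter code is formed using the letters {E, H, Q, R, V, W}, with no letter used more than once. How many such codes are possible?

This is a permutation of 5 out of 6: P(6,5) = 6!/1!.
That product is 6 × 5 × 4 × 3 × 2 = 720.

720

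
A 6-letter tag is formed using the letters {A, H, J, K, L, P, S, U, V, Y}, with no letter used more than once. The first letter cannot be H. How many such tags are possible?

136080

The first letter has 10−1 = 9 choices (anything except H).
The remaining 5 letters are filled from the other 9 symbols without repetition: 9 × 8 × 7 × 6 × 5 = 15120.
Total: 9 × 15120 = 136080.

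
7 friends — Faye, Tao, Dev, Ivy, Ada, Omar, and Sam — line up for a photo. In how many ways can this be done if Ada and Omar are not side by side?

Of the 7! = 5040 arrangements, those with Ada and Omar adjacent number 2 × 6! = 1440 (treat the pair as a block with 2 internal orders).
Complementary counting: 5040 − 1440 = 3600.

3600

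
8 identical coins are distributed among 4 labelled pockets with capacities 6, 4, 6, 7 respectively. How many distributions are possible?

136

By stars and bars, unrestricted non-negative solutions to x_1+…+x_4 = 8 number C(8+3,3) = 165.
Subtract solutions that violate a single cap (substitute x_i' = x_i − (cap_i+1)): x_1 ≥ 7 gives C(4,3) = 4; x_2 ≥ 5 gives C(6,3) = 20; x_3 ≥ 7 gives C(4,3) = 4; x_4 ≥ 8 gives C(3,3) = 1. Together 29.
No two caps can be exceeded simultaneously, so the pair terms are all 0.
By inclusion–exclusion the count is 165 − 29 + 0 = 136.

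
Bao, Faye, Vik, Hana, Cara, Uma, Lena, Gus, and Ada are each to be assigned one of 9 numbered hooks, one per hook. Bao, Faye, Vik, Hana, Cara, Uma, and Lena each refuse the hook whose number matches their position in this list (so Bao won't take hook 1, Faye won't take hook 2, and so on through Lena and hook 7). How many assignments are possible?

Let Aᵢ (for 1 ≤ i ≤ 7) be the placements that put person i in their forbidden hook. Any j of these fix j positions, leaving (9−j)! ways to fill the rest, and there are C(7,j) ways to pick which j.
By inclusion–exclusion, the number of valid placements is Σ_{j=0}^{7} (−1)^j C(7,j)·(9−j)!.
Computing: 362880 − 282240 + 105840 − 25200 + 4200 − 504 + 42 − 2 = 165016.

165016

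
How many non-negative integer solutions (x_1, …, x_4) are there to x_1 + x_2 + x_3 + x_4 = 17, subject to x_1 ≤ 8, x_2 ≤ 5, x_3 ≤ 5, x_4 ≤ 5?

81

Ignoring the caps, the number of non-negative solutions to x_1+…+x_4 = 17 is C(20,3) = 1140.
Subtract solutions that violate a single cap (substitute x_i' = x_i − (cap_i+1)): x_1 ≥ 9 gives C(11,3) = 165; x_2 ≥ 6 gives C(14,3) = 364; x_3 ≥ 6 gives C(14,3) = 364; x_4 ≥ 6 gives C(14,3) = 364. Together 1257.
Add back pairs where two caps are both exceeded: 10 + 10 + 10 + 56 + 56 + 56 = 198.
By inclusion–exclusion the count is 1140 − 1257 + 198 = 81.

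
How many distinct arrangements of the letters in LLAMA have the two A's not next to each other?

Total arrangements of LLAMA: 5!/(2!·2!) = 30.
Arrangements with the A's together: treat AA as one letter, giving (4)!/(2!) = 12.
Subtracting, 30 − 12 = 18 arrangements keep the A's apart.

18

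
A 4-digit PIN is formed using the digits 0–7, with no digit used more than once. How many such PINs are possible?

With no repetition, fill the 4 digits in order: 8 choices, then 7, down to 5.
That product is 8 × 7 × 6 × 5 = 1680.

1680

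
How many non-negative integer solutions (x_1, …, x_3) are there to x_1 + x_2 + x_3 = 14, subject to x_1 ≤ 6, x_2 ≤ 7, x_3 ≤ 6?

21

Ignoring the caps, the number of non-negative solutions to x_1+…+x_3 = 14 is C(16,2) = 120.
Subtract solutions that violate a single cap (substitute x_i' = x_i − (cap_i+1)): x_1 ≥ 7 gives C(9,2) = 36; x_2 ≥ 8 gives C(8,2) = 28; x_3 ≥ 7 gives C(9,2) = 36. Together 100.
Add back pairs where two caps are both exceeded: 0 + 1 + 0 = 1.
By inclusion–exclusion the count is 120 − 100 + 1 = 21.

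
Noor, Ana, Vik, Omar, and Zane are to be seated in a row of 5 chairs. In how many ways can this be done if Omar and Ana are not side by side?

Of the 5! = 120 arrangements, those with Omar and Ana adjacent number 2 × 4! = 48 (treat the pair as a block with 2 internal orders).
So 120 − 48 = 72 arrangements keep them apart.

72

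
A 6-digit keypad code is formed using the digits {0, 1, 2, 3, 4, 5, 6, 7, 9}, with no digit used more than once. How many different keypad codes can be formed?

60480

Choose and order 6 of the 9 symbols: the first digit has 9 options, the next 8, and so on down to 4.
That product is 9 × 8 × 7 × 6 × 5 × 4 = 60480.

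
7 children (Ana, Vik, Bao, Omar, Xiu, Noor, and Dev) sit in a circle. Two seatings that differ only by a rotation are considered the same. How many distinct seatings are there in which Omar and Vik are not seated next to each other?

480

All circular seatings of 7 people number (6)! = 720.
Those with Omar next to Vik: fuse the pair into one unit and seat 6 units around a circle — 2·(5)! = 240.
Subtracting, 720 − 240 = 480.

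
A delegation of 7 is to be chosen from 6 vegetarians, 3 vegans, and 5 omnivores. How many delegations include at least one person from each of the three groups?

With no constraint there are C(14,7) = 3432 possible selections.
Subtract selections that omit an entire group: no vegetarians → C(8,7) = 8; no vegans → C(11,7) = 330; no omnivores → C(9,7) = 36.
Add back selections omitting two groups (i.e. drawn from a single group): C(6,7) + C(3,7) + C(5,7) = 0.
By inclusion–exclusion: 3432 − 374 + 0 = 3058.

3058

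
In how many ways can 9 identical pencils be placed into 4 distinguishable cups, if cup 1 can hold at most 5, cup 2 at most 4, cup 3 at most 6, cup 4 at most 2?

76

Without the upper bounds there are C(12,3) = 220 ways to split 9 among 4 cups.
Subtract solutions that violate a single cap (substitute x_i' = x_i − (cap_i+1)): x_1 ≥ 6 gives C(6,3) = 20; x_2 ≥ 5 gives C(7,3) = 35; x_3 ≥ 7 gives C(5,3) = 10; x_4 ≥ 3 gives C(9,3) = 84. Together 149.
Add back pairs where two caps are both exceeded: 0 + 0 + 1 + 0 + 4 + 0 = 5.
By inclusion–exclusion the count is 220 − 149 + 5 = 76.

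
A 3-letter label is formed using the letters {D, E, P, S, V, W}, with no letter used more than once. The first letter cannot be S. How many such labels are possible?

The first letter has 6−1 = 5 choices (anything except S).
The remaining 2 letters are filled from the other 5 symbols without repetition: 5 × 4 = 20.
Total: 5 × 20 = 100.

100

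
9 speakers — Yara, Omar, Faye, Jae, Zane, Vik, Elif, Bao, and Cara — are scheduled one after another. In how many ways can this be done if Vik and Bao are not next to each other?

282240

There are 9! = 362880 arrangements in all. If Vik and Bao are adjacent, merging them into one block gives 2·(8)! = 80640 arrangements.
Complementary counting: 362880 − 80640 = 282240.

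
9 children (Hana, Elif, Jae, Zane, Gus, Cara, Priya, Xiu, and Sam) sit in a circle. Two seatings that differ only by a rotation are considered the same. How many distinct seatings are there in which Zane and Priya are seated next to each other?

Glue Zane and Priya into a block (2 internal orders). Seating 8 units around a circle gives (7)! arrangements.
So 2 × (7)! = 2 × 5040 = 10080.

10080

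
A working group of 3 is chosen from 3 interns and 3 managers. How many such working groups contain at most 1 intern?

10

Split by how many interns are chosen (0 through 1).
Sum: C(3,0)·C(3,3) + C(3,1)·C(3,2) = 1 + 9 = 10.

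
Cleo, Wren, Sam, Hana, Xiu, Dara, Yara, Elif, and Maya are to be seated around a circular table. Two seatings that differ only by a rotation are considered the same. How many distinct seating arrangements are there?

Around a circle, 9 distinct people have 9!/9 = (8)! = 40320 rotationally distinct seatings.

40320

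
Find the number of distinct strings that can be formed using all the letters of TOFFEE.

180

TOFFEE has 6 letters with E appearing twice and F appearing twice.
The number of distinct arrangements is 6!/(2!·2!) = 720/4 = 180.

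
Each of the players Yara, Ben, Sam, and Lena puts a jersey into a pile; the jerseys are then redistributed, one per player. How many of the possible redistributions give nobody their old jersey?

Let Aᵢ be the assignments in which player i gets their old jersey. We want the size of the complement of A₁∪…∪A_4.
By inclusion–exclusion this is Σ_{j=0}^{4} (−1)^j C(4,j)·(4−j)!.
Computing: 24 − 24 + 12 − 4 + 1 = 9.

9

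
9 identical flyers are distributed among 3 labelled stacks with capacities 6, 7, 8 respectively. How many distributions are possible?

By stars and bars, unrestricted non-negative solutions to x_1+…+x_3 = 9 number C(9+2,2) = 55.
Subtract solutions that violate a single cap (substitute x_i' = x_i − (cap_i+1)): x_1 ≥ 7 gives C(4,2) = 6; x_2 ≥ 8 gives C(3,2) = 3; x_3 ≥ 9 gives C(2,2) = 1. Together 10.
No two caps can be exceeded simultaneously, so the pair terms are all 0.
By inclusion–exclusion the count is 55 − 10 + 0 = 45.

45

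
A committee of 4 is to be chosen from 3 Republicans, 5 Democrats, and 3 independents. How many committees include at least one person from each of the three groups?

180

With no constraint there are C(11,4) = 330 possible selections.
Selections missing a whole group: no Republicans → C(8,4) = 70; no Democrats → C(6,4) = 15; no independents → C(8,4) = 70.
Add back selections omitting two groups (i.e. drawn from a single group): C(3,4) + C(5,4) + C(3,4) = 5.
By inclusion–exclusion: 330 − 155 + 5 = 180.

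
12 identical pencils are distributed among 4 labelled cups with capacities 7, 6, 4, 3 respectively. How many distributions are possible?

Without the upper bounds there are C(15,3) = 455 ways to split 12 among 4 cups.
Subtract solutions that violate a single cap (substitute x_i' = x_i − (cap_i+1)): x_1 ≥ 8 gives C(7,3) = 35; x_2 ≥ 7 gives C(8,3) = 56; x_3 ≥ 5 gives C(10,3) = 120; x_4 ≥ 4 gives C(11,3) = 165. Together 376.
Add back pairs where two caps are both exceeded: 0 + 0 + 1 + 1 + 4 + 20 = 26.
By inclusion–exclusion the count is 455 − 376 + 26 = 105.

105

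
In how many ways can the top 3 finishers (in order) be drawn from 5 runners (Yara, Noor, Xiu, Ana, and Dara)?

60

This is an ordered selection of 3 from 5: P(5,3).
That gives 5 × 4 × 3 = 60.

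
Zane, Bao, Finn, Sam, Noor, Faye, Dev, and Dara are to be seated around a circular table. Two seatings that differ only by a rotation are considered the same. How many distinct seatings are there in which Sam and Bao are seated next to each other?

Treat {Sam, Bao} as one unit (2 internal orders) and seat the resulting 7 units around the table: (6)! circular arrangements.
So 2 × (6)! = 2 × 720 = 1440.

1440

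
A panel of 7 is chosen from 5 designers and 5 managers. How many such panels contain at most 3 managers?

60

Split by how many managers are chosen (0 through 3).
Sum: C(5,0)·C(5,7) + C(5,1)·C(5,6) + C(5,2)·C(5,5) + C(5,3)·C(5,4) = 0 + 0 + 10 + 50 = 60.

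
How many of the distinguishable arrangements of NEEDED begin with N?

With the first slot taken by N, it remains to arrange the other 5 letters (EEDED).
Those 5 letters have D appearing twice and E appearing 3 times, giving (5)!/(3!·2!) = 10.

10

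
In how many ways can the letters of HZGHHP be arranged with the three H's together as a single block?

24

Treat the 3 copies of H as a single block. The multiset to arrange is then {HHH, G, P, Z}, 4 items in all.
All 4 items are distinct, so there are (4)! = 24 arrangements.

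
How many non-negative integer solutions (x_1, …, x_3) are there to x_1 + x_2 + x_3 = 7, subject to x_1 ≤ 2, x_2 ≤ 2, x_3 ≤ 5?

By stars and bars, unrestricted non-negative solutions to x_1+…+x_3 = 7 number C(7+2,2) = 36.
Subtract solutions that violate a single cap (substitute x_i' = x_i − (cap_i+1)): x_1 ≥ 3 gives C(6,2) = 15; x_2 ≥ 3 gives C(6,2) = 15; x_3 ≥ 6 gives C(3,2) = 3. Together 33.
Add back pairs where two caps are both exceeded: 3 + 0 + 0 = 3.
By inclusion–exclusion the count is 36 − 33 + 3 = 6.

6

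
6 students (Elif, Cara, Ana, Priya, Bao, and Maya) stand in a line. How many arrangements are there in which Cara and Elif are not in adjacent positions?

Of the 6! = 720 arrangements, those with Cara and Elif adjacent number 2 × 5! = 240 (treat the pair as a block with 2 internal orders).
So 720 − 240 = 480 arrangements keep them apart.

480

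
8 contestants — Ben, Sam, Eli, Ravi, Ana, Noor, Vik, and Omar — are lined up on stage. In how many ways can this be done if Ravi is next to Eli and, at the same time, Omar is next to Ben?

2880

Treat {Ravi,Eli} as one block (2 orders) and {Omar,Ben} as another (2 orders).
That leaves 6 units to arrange: 2 × 2 × 6! = 4 × 720 = 2880.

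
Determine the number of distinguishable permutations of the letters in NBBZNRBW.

NBBZNRBW has 8 letters with B appearing 3 times and N appearing twice.
So there are 8! / (3!·2!) = 3360 distinguishable arrangements.

3360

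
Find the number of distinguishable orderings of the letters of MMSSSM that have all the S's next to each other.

4

Treat the 3 copies of S as a single block. The multiset to arrange is then {SSS, M, M, M}, 4 items in all.
That gives (4)!/(3!) = 4 arrangements.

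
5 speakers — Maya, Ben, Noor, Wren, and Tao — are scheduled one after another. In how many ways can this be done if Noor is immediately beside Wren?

Place the 3 others and the Noor-Wren pair as 4 objects in a line; the pair has 2 internal arrangements.
So the count is 2·(4)! = 48.

48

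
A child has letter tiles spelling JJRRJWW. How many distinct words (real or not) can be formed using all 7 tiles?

Letter multiplicities in JJRRJWW: J×3, R×2, W×2.
Dividing 7! = 5040 by 3!·2!·2! = 24 for the repeated letters gives 210.

210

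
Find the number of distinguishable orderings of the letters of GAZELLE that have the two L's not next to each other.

900

Total arrangements of GAZELLE: 7!/(2!·2!) = 1260.
Arrangements with the L's together: treat LL as one letter, giving (6)!/(2!) = 360.
Subtracting, 1260 − 360 = 900 arrangements keep the L's apart.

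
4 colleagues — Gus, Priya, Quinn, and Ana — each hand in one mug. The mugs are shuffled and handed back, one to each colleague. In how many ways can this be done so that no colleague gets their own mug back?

9

Let Aᵢ be the assignments in which colleague i gets their own mug. We want the size of the complement of A₁∪…∪A_4.
By inclusion–exclusion this is Σ_{j=0}^{4} (−1)^j C(4,j)·(4−j)!.
Computing: 24 − 24 + 12 − 4 + 1 = 9.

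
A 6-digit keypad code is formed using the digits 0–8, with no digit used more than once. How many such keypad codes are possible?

60480

With no repetition, fill the 6 digits in order: 9 choices, then 8, down to 4.
That product is 9 × 8 × 7 × 6 × 5 × 4 = 60480.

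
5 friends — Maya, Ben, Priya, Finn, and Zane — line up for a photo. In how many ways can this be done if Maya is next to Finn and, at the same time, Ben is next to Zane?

24

Treat {Maya,Finn} as one block (2 orders) and {Ben,Zane} as another (2 orders).
That leaves 3 units to arrange: 2 × 2 × 3! = 4 × 6 = 24.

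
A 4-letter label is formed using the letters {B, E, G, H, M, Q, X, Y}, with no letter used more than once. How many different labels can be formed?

1680

This is a permutation of 4 out of 8: P(8,4) = 8!/4!.
That product is 8 × 7 × 6 × 5 = 1680.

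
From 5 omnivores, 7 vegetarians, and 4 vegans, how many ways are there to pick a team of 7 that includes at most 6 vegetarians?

Split by how many vegetarians are chosen (0 through 6).
Sum: C(7,0)·C(9,7) + C(7,1)·C(9,6) + C(7,2)·C(9,5) + C(7,3)·C(9,4) + C(7,4)·C(9,3) + C(7,5)·C(9,2) + C(7,6)·C(9,1) = 36 + 588 + 2646 + 4410 + 2940 + 756 + 63 = 11439.

11439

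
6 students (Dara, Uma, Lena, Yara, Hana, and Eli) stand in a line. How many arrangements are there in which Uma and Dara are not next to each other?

There are 6! = 720 arrangements in all. If Uma and Dara are adjacent, merging them into one block gives 2·(5)! = 240 arrangements.
So 720 − 240 = 480 arrangements keep them apart.

480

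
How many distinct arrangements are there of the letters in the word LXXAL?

30

LXXAL has 5 letters with L appearing twice and X appearing twice.
The number of distinct arrangements is 5!/(2!·2!) = 120/4 = 30.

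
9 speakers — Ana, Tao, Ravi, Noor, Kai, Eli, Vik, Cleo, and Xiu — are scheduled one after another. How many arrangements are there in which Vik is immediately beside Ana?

80640

Place the 7 others and the Vik-Ana pair as 8 objects in a line; the pair has 2 internal arrangements.
That gives 2 × 8! = 2 × 40320 = 80640.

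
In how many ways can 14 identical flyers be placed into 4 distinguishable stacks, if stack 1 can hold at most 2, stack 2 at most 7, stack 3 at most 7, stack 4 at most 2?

27

By stars and bars, unrestricted non-negative solutions to x_1+…+x_4 = 14 number C(14+3,3) = 680.
Subtract solutions that violate a single cap (substitute x_i' = x_i − (cap_i+1)): x_1 ≥ 3 gives C(14,3) = 364; x_2 ≥ 8 gives C(9,3) = 84; x_3 ≥ 8 gives C(9,3) = 84; x_4 ≥ 3 gives C(14,3) = 364. Together 896.
Add back pairs where two caps are both exceeded: 20 + 20 + 165 + 0 + 20 + 20 = 245.
Subtract triples: 0 + 1 + 1 + 0 = 2.
By inclusion–exclusion the count is 680 − 896 + 245 − 2 = 27.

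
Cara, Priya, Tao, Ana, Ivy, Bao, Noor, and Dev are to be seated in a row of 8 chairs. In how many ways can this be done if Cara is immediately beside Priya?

10080

Treat {Cara, Priya} as a single unit. There are 7 units to order, and the pair itself can be ordered 2 ways.
That gives 2 × 7! = 2 × 5040 = 10080.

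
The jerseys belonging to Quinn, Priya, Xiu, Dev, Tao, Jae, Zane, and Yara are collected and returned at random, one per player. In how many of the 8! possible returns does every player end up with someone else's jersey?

Count assignments avoiding every fixed point. For any j of the 8 players fixed to their old jersey, the other 8−j can be arranged in (8−j)! ways.
By inclusion–exclusion this is Σ_{j=0}^{8} (−1)^j C(8,j)·(8−j)!.
Computing: 40320 − 40320 + 20160 − 6720 + 1680 − 336 + 56 − 8 + 1 = 14833.

14833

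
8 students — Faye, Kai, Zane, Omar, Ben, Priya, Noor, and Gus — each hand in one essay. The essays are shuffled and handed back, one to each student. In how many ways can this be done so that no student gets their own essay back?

14833

Let Aᵢ be the assignments in which student i gets their own essay. We want the size of the complement of A₁∪…∪A_8.
By inclusion–exclusion this is Σ_{j=0}^{8} (−1)^j C(8,j)·(8−j)!.
Computing: 40320 − 40320 + 20160 − 6720 + 1680 − 336 + 56 − 8 + 1 = 14833.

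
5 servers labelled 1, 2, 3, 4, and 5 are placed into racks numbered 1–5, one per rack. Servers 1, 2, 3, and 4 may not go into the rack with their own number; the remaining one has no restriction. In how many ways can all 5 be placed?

53

Let Aᵢ (for 1 ≤ i ≤ 4) be the placements that put server i in its forbidden rack. Any j of these fix j positions, leaving (5−j)! ways to fill the rest, and there are C(4,j) ways to pick which j.
By inclusion–exclusion, the number of valid placements is Σ_{j=0}^{4} (−1)^j C(4,j)·(5−j)!.
Computing: 120 − 96 + 36 − 8 + 1 = 53.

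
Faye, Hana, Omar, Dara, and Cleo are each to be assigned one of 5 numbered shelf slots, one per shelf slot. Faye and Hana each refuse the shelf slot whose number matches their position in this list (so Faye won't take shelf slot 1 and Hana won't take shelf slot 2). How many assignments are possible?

Let Aᵢ (for i ∈ {1, 2}) be the placements that put person i in their forbidden shelf slot. Any j of these fix j positions, leaving (5−j)! ways to fill the rest, and there are C(2,j) ways to pick which j.
By inclusion–exclusion, the number of valid placements is Σ_{j=0}^{2} (−1)^j C(2,j)·(5−j)!.
Computing: 120 − 48 + 6 = 78.

78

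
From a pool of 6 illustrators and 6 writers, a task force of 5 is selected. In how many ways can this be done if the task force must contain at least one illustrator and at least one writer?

Total 5-person selections from all 12: C(12,5) = 792.
Selections missing a whole group: no illustrators → C(6,5) = 6; no writers → C(6,5) = 6.
Both groups omitted at once is impossible, so 792 − 12 = 780.

780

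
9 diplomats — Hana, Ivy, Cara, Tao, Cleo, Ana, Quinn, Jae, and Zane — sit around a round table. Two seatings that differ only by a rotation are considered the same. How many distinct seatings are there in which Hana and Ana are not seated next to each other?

30240

Without the restriction there are (8)! = 40320 seatings.
Seatings with Hana beside Ana: treat them as a block with 2 internal orders, giving 2 × (7)! = 10080.
Subtracting, 40320 − 10080 = 30240.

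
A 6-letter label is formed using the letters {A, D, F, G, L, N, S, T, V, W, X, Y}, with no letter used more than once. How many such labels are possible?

With no repetition, fill the 6 letters in order: 12 choices, then 11, down to 7.
That product is 12 × 11 × 10 × 9 × 8 × 7 = 665280.

665280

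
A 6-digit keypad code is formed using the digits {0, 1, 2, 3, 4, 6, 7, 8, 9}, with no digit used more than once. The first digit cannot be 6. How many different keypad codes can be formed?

53760

The first digit has 9−1 = 8 choices (anything except 6).
The remaining 5 digits are filled from the other 8 symbols without repetition: 8 × 7 × 6 × 5 × 4 = 6720.
Total: 8 × 6720 = 53760.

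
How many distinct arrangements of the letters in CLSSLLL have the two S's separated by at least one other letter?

75

Total arrangements of CLSSLLL: 7!/(4!·2!) = 105.
If the two S's are adjacent, glue them into one block, leaving 6 items to arrange: (6)!/(4!) = 30 ways.
Hence 105 − 30 = 75.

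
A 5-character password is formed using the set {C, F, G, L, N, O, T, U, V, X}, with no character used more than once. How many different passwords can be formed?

30240

This is a permutation of 5 out of 10: P(10,5) = 10!/5!.
That product is 10 × 9 × 8 × 7 × 6 = 30240.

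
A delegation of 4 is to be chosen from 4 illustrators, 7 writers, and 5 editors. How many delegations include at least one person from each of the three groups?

With no constraint there are C(16,4) = 1820 possible selections.
Subtract selections that omit an entire group: no illustrators → C(12,4) = 495; no writers → C(9,4) = 126; no editors → C(11,4) = 330.
Add back selections omitting two groups (i.e. drawn from a single group): C(4,4) + C(7,4) + C(5,4) = 41.
By inclusion–exclusion: 1820 − 951 + 41 = 910.

910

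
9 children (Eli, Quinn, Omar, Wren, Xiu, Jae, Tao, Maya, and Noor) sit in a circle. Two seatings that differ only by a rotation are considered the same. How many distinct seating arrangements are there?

Fix one person's seat to break rotational symmetry; the remaining 8 people can be arranged in (8)! = 40320 ways.

40320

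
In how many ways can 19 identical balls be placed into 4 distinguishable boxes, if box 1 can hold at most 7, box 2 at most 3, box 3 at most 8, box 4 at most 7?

Ignoring the caps, the number of non-negative solutions to x_1+…+x_4 = 19 is C(22,3) = 1540.
Subtract solutions that violate a single cap (substitute x_i' = x_i − (cap_i+1)): x_1 ≥ 8 gives C(14,3) = 364; x_2 ≥ 4 gives C(18,3) = 816; x_3 ≥ 9 gives C(13,3) = 286; x_4 ≥ 8 gives C(14,3) = 364. Together 1830.
Add back pairs where two caps are both exceeded: 120 + 10 + 20 + 84 + 120 + 10 = 364.
By inclusion–exclusion the count is 1540 − 1830 + 364 = 74.

74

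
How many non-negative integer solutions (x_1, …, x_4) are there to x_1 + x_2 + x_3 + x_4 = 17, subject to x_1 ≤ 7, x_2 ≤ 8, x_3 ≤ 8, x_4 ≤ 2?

108

By stars and bars, unrestricted non-negative solutions to x_1+…+x_4 = 17 number C(17+3,3) = 1140.
Subtract solutions that violate a single cap (substitute x_i' = x_i − (cap_i+1)): x_1 ≥ 8 gives C(12,3) = 220; x_2 ≥ 9 gives C(11,3) = 165; x_3 ≥ 9 gives C(11,3) = 165; x_4 ≥ 3 gives C(17,3) = 680. Together 1230.
Add back pairs where two caps are both exceeded: 1 + 1 + 84 + 0 + 56 + 56 = 198.
By inclusion–exclusion the count is 1140 − 1230 + 198 = 108.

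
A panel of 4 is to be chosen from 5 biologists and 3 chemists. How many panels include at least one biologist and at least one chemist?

65

Unrestricted: C(8,4) = 70 ways to pick any 4 of the 8.
Selections missing a whole group: no biologists → C(3,4) = 0; no chemists → C(5,4) = 5.
Both groups omitted at once is impossible, so 70 − 5 = 65.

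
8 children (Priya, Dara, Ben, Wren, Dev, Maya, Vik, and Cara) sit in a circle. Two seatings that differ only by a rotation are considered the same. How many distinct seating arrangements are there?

5040

Seat Priya anywhere (absorbing the rotational symmetry), then permute the other 7: (7)! = 5040.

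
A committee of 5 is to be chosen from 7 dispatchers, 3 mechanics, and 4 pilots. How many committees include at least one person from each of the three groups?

1288

Unrestricted: C(14,5) = 2002 ways to pick any 5 of the 14.
Selections missing a whole group: no dispatchers → C(7,5) = 21; no mechanics → C(11,5) = 462; no pilots → C(10,5) = 252.
Add back selections omitting two groups (i.e. drawn from a single group): C(7,5) + C(3,5) + C(4,5) = 21.
By inclusion–exclusion: 2002 − 735 + 21 = 1288.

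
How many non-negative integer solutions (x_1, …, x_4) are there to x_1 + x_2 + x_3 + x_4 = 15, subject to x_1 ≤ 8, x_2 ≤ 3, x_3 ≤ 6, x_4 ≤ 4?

70

Without the upper bounds there are C(18,3) = 816 ways to split 15 among 4 variables.
Subtract solutions that violate a single cap (substitute x_i' = x_i − (cap_i+1)): x_1 ≥ 9 gives C(9,3) = 84; x_2 ≥ 4 gives C(14,3) = 364; x_3 ≥ 7 gives C(11,3) = 165; x_4 ≥ 5 gives C(13,3) = 286. Together 899.
Add back pairs where two caps are both exceeded: 10 + 0 + 4 + 35 + 84 + 20 = 153.
By inclusion–exclusion the count is 816 − 899 + 153 = 70.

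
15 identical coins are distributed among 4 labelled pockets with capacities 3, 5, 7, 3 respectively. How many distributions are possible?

Ignoring the caps, the number of non-negative solutions to x_1+…+x_4 = 15 is C(18,3) = 816.
Subtract solutions that violate a single cap (substitute x_i' = x_i − (cap_i+1)): x_1 ≥ 4 gives C(14,3) = 364; x_2 ≥ 6 gives C(12,3) = 220; x_3 ≥ 8 gives C(10,3) = 120; x_4 ≥ 4 gives C(14,3) = 364. Together 1068.
Add back pairs where two caps are both exceeded: 56 + 20 + 120 + 4 + 56 + 20 = 276.
Subtract triples: 0 + 4 + 0 + 0 = 4.
By inclusion–exclusion the count is 816 − 1068 + 276 − 4 = 20.

20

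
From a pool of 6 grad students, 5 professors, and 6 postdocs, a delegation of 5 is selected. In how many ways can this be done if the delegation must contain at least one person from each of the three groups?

Unrestricted: C(17,5) = 6188 ways to pick any 5 of the 17.
Selections missing a whole group: no grad students → C(11,5) = 462; no professors → C(12,5) = 792; no postdocs → C(11,5) = 462.
Add back selections omitting two groups (i.e. drawn from a single group): C(6,5) + C(5,5) + C(6,5) = 13.
By inclusion–exclusion: 6188 − 1716 + 13 = 4485.

4485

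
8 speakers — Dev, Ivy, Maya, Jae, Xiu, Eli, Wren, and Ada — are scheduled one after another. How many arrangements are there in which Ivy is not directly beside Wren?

There are 8! = 40320 arrangements in all. If Ivy and Wren are adjacent, merging them into one block gives 2·(7)! = 10080 arrangements.
So 40320 − 10080 = 30240 arrangements keep them apart.

30240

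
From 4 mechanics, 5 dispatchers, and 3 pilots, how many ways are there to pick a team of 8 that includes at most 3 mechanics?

Split by how many mechanics are chosen (0 through 3).
Sum: C(4,0)·C(8,8) + C(4,1)·C(8,7) + C(4,2)·C(8,6) + C(4,3)·C(8,5) = 1 + 32 + 168 + 224 = 425.

425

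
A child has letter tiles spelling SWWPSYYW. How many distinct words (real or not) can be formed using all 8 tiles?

1680

Letter multiplicities in SWWPSYYW: P×1, S×2, W×3, Y×2.
Dividing 8! = 40320 by 3!·2!·2! = 24 for the repeated letters gives 1680.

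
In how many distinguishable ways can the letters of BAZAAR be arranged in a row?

Letter multiplicities in BAZAAR: A×3, B×1, R×1, Z×1.
The number of distinct arrangements is 6!/(3!) = 720/6 = 120.

120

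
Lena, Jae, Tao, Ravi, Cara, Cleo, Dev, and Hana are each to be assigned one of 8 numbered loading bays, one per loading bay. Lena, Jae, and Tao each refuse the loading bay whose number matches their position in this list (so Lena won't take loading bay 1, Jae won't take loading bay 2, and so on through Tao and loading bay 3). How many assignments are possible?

Let Aᵢ (for i ∈ {1, 2, 3}) be the placements that put person i in their forbidden loading bay. Any j of these fix j positions, leaving (8−j)! ways to fill the rest, and there are C(3,j) ways to pick which j.
By inclusion–exclusion, the number of valid placements is Σ_{j=0}^{3} (−1)^j C(3,j)·(8−j)!.
Computing: 40320 − 15120 + 2160 − 120 = 27240.

27240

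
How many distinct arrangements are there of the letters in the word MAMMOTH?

Letter multiplicities in MAMMOTH: A×1, H×1, M×3, O×1, T×1.
So there are 7! / (3!) = 840 distinguishable arrangements.

840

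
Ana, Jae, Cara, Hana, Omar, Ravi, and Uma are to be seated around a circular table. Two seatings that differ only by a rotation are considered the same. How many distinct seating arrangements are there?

720

Fix one person's seat to break rotational symmetry; the remaining 6 people can be arranged in (6)! = 720 ways.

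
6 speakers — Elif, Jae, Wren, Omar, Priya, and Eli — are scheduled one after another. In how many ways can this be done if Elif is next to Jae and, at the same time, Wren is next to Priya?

96

Treat {Elif,Jae} as one block (2 orders) and {Wren,Priya} as another (2 orders).
That leaves 4 units to arrange: 2 × 2 × 4! = 4 × 24 = 96.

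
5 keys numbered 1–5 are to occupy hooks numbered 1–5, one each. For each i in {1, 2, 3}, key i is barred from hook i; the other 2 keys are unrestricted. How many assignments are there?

Let Aᵢ (for i ∈ {1, 2, 3}) be the placements that put key i in its forbidden hook. Any j of these fix j positions, leaving (5−j)! ways to fill the rest, and there are C(3,j) ways to pick which j.
By inclusion–exclusion, the number of valid placements is Σ_{j=0}^{3} (−1)^j C(3,j)·(5−j)!.
Computing: 120 − 72 + 18 − 2 = 64.

64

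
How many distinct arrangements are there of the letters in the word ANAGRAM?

840

ANAGRAM has 7 letters with A appearing 3 times.
The number of distinct arrangements is 7!/(3!) = 5040/6 = 840.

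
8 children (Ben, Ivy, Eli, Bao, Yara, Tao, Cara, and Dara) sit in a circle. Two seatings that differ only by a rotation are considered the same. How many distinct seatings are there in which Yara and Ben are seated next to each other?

1440

Glue Yara and Ben into a block (2 internal orders). Seating 7 units around a circle gives (6)! arrangements.
So 2 × (6)! = 2 × 720 = 1440.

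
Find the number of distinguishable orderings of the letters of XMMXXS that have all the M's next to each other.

Treat the 2 copies of M as a single block. The multiset to arrange is then {MM, S, X, X, X}, 5 items in all.
That gives (5)!/(3!) = 20 arrangements.

20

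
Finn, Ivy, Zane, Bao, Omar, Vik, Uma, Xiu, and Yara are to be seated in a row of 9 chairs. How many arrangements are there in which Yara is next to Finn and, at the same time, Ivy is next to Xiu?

Treat {Yara,Finn} as one block (2 orders) and {Ivy,Xiu} as another (2 orders).
That leaves 7 units to arrange: 2 × 2 × 7! = 4 × 5040 = 20160.

20160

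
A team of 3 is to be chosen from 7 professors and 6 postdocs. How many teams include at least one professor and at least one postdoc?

Unrestricted: C(13,3) = 286 ways to pick any 3 of the 13.
Subtract selections that omit an entire group: no professors → C(6,3) = 20; no postdocs → C(7,3) = 35.
Both groups omitted at once is impossible, so 286 − 55 = 231.

231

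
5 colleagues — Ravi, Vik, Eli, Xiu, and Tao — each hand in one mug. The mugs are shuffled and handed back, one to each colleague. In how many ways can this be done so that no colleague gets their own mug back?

Count assignments avoiding every fixed point. For any j of the 5 colleagues fixed to their own mug, the other 5−j can be arranged in (5−j)! ways.
By inclusion–exclusion this is Σ_{j=0}^{5} (−1)^j C(5,j)·(5−j)!.
Computing: 120 − 120 + 60 − 20 + 5 − 1 = 44.

44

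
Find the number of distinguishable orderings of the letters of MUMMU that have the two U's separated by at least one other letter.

6

Total arrangements of MUMMU: 5!/(3!·2!) = 10.
If the two U's are adjacent, glue them into one block, leaving 4 items to arrange: (4)!/(3!) = 4 ways.
Hence 10 − 4 = 6.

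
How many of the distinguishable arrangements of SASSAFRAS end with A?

840

Fix A in the last position and arrange the remaining 8 letters.
Those 8 letters have A appearing twice and S appearing 4 times, giving (8)!/(4!·2!) = 840.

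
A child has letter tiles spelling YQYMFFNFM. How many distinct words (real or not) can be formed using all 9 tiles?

YQYMFFNFM has 9 letters with F appearing 3 times, M appearing twice, and Y appearing twice.
Dividing 9! = 362880 by 3!·2!·2! = 24 for the repeated letters gives 15120.

15120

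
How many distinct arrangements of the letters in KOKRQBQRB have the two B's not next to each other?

17640

Total arrangements of KOKRQBQRB: 9!/(2!·2!·2!·2!) = 22680.
If the two B's are adjacent, glue them into one block, leaving 8 items to arrange: (8)!/(2!·2!·2!) = 5040 ways.
Subtracting, 22680 − 5040 = 17640 arrangements keep the B's apart.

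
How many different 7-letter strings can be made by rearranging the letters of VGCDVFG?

The 7 letters of VGCDVFG have repeats: G appearing twice and V appearing twice.
So there are 7! / (2!·2!) = 1260 distinguishable arrangements.

1260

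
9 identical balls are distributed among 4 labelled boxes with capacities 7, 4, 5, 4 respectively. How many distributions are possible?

126

Ignoring the caps, the number of non-negative solutions to x_1+…+x_4 = 9 is C(12,3) = 220.
Subtract solutions that violate a single cap (substitute x_i' = x_i − (cap_i+1)): x_1 ≥ 8 gives C(4,3) = 4; x_2 ≥ 5 gives C(7,3) = 35; x_3 ≥ 6 gives C(6,3) = 20; x_4 ≥ 5 gives C(7,3) = 35. Together 94.
No two caps can be exceeded simultaneously, so the pair terms are all 0.
By inclusion–exclusion the count is 220 − 94 + 0 = 126.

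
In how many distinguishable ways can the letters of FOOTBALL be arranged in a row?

FOOTBALL has 8 letters with L appearing twice and O appearing twice.
Dividing 8! = 40320 by 2!·2! = 4 for the repeated letters gives 10080.

10080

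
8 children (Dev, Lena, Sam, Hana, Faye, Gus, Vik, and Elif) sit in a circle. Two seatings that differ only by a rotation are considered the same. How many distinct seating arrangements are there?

5040

Fix one person's seat to break rotational symmetry; the remaining 7 people can be arranged in (7)! = 5040 ways.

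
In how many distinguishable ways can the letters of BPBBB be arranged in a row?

BPBBB has 5 letters with B appearing 4 times.
So there are 5! / (4!) = 5 distinguishable arrangements.

5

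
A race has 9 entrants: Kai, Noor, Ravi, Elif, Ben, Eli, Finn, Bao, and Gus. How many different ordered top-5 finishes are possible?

This is an ordered selection of 5 from 9: P(9,5).
That gives 9 × 8 × 7 × 6 × 5 = 15120.

15120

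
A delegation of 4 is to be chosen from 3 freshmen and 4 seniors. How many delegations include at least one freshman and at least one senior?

Unrestricted: C(7,4) = 35 ways to pick any 4 of the 7.
Subtract selections that omit an entire group: no freshmen → C(4,4) = 1; no seniors → C(3,4) = 0.
Both groups omitted at once is impossible, so 35 − 1 = 34.

34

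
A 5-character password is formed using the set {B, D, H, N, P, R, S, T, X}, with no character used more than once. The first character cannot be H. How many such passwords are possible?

13440

The first character has 9−1 = 8 choices (anything except H).
The remaining 4 characters are filled from the other 8 symbols without repetition: 8 × 7 × 6 × 5 = 1680.
Total: 8 × 1680 = 13440.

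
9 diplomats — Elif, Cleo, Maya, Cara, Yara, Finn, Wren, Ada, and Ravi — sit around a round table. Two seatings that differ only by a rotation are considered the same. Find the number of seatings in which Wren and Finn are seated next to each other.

10080

Treat {Wren, Finn} as one unit (2 internal orders) and seat the resulting 8 units around the table: (7)! circular arrangements.
So 2 × (7)! = 2 × 5040 = 10080.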